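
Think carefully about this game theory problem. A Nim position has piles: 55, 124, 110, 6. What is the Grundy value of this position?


We need the XOR (exclusive or) of all pile sizes.
After XOR-ing pile 1 (size 55): 0 XOR 55 = 55
After XOR-ing pile 2 (size 124): 55 XOR 124 = 75
After XOR-ing pile 3 (size 110): 75 XOR 110 = 37
After XOR-ing pile 4 (size 6): 37 XOR 6 = 35
The Nim-value of this position is 35.

35


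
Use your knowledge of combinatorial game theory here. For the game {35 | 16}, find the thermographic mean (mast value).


Game = {35 | 16}, a switch {a | b} with numbers a > b.
Its thermograph has left wall a - t and right wall b + t, which meet at t = (a - b)/2, where both equal (a + b)/2. So the mast (mean value) is at (a + b)/2.
Mean = (35 + (16))/2 = 51/2 = 51/2

51/2


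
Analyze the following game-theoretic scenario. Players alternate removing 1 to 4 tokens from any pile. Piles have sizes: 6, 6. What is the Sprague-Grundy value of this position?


Subtraction set: {1, 2, 3, 4}
For this subtraction set, G(n) = n mod 5 (period = max + 1 = 5).
Pile 1 (size 6): G(6) = 6 mod 5 = 1
Pile 2 (size 6): G(6) = 6 mod 5 = 1
Total Grundy value = XOR of all: 1 XOR 1 = 0

0


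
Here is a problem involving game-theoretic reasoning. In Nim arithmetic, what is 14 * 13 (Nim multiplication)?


Nim multiplication is bilinear over XOR: (u XOR v) * w = (u*w) XOR (v*w).
So we split each operand into its bit components and XOR the pairwise Nim products.
14 = 2 + 4 + 8 (as XOR of powers of 2).
13 = 1 + 4 + 8 (as XOR of powers of 2).
Using the standard Nim-product table on single bits:
  2*2 = 3,   2*4 = 8,   2*8 = 12,
  4*4 = 6,   4*8 = 11,  8*8 = 13,
and  1*x = x (identity), k*l = l*k (commutative).
Pairwise Nim products:
  2 * 1 = 2
  2 * 4 = 8
  2 * 8 = 12
  4 * 1 = 4
  4 * 4 = 6
  4 * 8 = 11
  8 * 1 = 8
  8 * 4 = 11
  8 * 8 = 13
XOR them: 2 XOR 8 XOR 12 XOR 4 XOR 6 XOR 11 XOR 8 XOR 11 XOR 13 = 1.
Result: 14 * 13 = 1 (in Nim).

1


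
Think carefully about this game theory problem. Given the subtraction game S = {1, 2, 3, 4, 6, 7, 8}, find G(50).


The subtraction set is S = {1, 2, 3, 4, 6, 7, 8}.
G(k) = mex{ G(k - s) : s in S, s <= k }. We compute iteratively: G(0) = 0.
G(1) = mex({0}) = 1
G(2) = mex({0, 1}) = 2
G(3) = mex({0, 1, 2}) = 3
G(4) = mex({0, 1, 2, 3}) = 4
G(5) = mex({1, 2, 3, 4}) = 0
G(6) = mex({0, 2, 3, 4}) = 1
G(7) = mex({0, 1, 3, 4}) = 2
G(8) = mex({0, 1, 2, 4}) = 3
G(9) = mex({0, 1, 2, 3}) = 4
G(10) = mex({1, 2, 3, 4}) = 0
G(11) = mex({0, 2, 3, 4}) = 1
G(12) = mex({0, 1, 3, 4}) = 2
Observe that G(5)..G(12) = 0, 1, 2, 3, 4, 0, 1, 2 repeats G(0)..G(7) = 0, 1, 2, 3, 4, 0, 1, 2.
For k >= max(S) = 8, G(k) is determined by the previous 8 values G(k-8)..G(k-1); a window of 8 consecutive values has recurred shifted by 5, so by induction G(k + 5) = G(k) for all k >= 0: the sequence is periodic from the start with period 5.
One period: G(0..4) = 0, 1, 2, 3, 4.
50 mod 5 = 0, so G(50) = G(0) = 0.

0


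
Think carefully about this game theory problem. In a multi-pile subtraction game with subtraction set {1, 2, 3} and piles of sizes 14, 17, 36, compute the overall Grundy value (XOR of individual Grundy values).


Subtraction set: {1, 2, 3}
For this subtraction set, G(n) = n mod 4 (period = max + 1 = 4).
Pile 1 (size 14): G(14) = 14 mod 4 = 2
Pile 2 (size 17): G(17) = 17 mod 4 = 1
Pile 3 (size 36): G(36) = 36 mod 4 = 0
Total Grundy value = XOR of all: 2 XOR 1 XOR 0 = 3

3


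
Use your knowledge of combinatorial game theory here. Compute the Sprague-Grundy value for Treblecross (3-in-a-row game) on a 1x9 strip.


Treblecross: place X on empty cells; 3-in-a-row wins.
Playing within two cells of an existing X lets the opponent win at once, so sensible play treats the cells i-2..i+2 around each X as dead. The player left with no safe cell loses, so this is a normal-play take-away game on strips of safe cells.
Placing X at cell i (0-indexed) of a strip of k safe cells leaves independent strips of sizes max(0, i-2) and max(0, k-i-3). Hence G(k) = mex{ G(max(0,i-2)) XOR G(max(0,k-i-3)) : 0 <= i < k }, with G(0) = 0.
G(1): splits (0,0):0^0=0 -> mex({0}) = 1
G(2): splits (0,0):0^0=0 -> mex({0}) = 1
G(3): splits (0,0):0^0=0 -> mex({0}) = 1
G(4): splits (0,1):0^1=1 (0,0):0^0=0 -> mex({0, 1}) = 2
G(5): splits (0,2):0^1=1 (0,1):0^1=1 (0,0):0^0=0 -> mex({0, 1}) = 2
G(6) = mex({1}) = 0
G(7) = mex({0, 1, 2}) = 3
G(8) = mex({0, 1, 2}) = 3
G(9) = mex({0, 2}) = 1
Therefore G(9) = 1.

1


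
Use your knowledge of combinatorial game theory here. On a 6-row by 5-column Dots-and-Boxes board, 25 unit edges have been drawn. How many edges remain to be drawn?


Grid: 6 x 5 boxes, i.e. 7 rows and 6 columns of dots.
Horizontal edges: (rows + 1) * cols = 7 * 5 = 35
Vertical edges: rows * (cols + 1) = 6 * 6 = 36
Total edges: 35 + 36 = 71
Edges drawn: 25
Remaining: 71 - 25 = 46

46


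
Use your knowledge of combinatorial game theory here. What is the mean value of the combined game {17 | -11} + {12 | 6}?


G1 = {17 | -11}, G2 = {12 | 6}
Each is a switch {a | b} with numbers a > b; its mean value is (a + b)/2, and mean value is additive over game sums: m(G1 + G2) = m(G1) + m(G2).
Mean of G1 = (17 + (-11))/2 = 6/2 = 3
Mean of G2 = (12 + (6))/2 = 18/2 = 9
Mean of G1 + G2 = 3 + 9 = 12

12


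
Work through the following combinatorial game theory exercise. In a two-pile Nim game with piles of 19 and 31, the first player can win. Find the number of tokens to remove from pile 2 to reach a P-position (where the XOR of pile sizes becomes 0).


Piles: 19 and 31
Current XOR: 19 XOR 31 = 12 (non-zero, so this is an N-position).
To make the XOR zero, we need to find a move that balances the piles.
For pile 2 (size 31): target = 31 XOR 12 = 19
We reduce pile 2 from 31 to 19.
Tokens removed: 31 - 19 = 12
Verification: 19 XOR 19 = 0

12


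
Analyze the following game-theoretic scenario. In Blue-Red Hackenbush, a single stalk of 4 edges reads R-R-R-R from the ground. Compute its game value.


Edges (from ground): R-R-R-R
By Berlekamp's sign-expansion rule, a Blue-Red Hackenbush stalk has the value of the surreal number whose sign sequence is the edge sequence with B -> + and R -> -.
Sign sequence: ----
Trace the sign expansion in the surreal number tree, starting from 0:
Edge 1: R (sign -) -> bounds (-inf, 0), value = -1
Edge 2: R (sign -) -> bounds (-inf, -1), value = -2
Edge 3: R (sign -) -> bounds (-inf, -2), value = -3
Edge 4: R (sign -) -> bounds (-inf, -3), value = -4
Game value = -4

-4


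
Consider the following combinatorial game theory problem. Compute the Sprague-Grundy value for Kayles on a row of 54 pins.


Kayles: a move removes 1 or 2 adjacent pins from a contiguous row.
Removing pins from a row of k leaves two independent rows (a, b) with a + b = k - 1 (one pin) or a + b = k - 2 (two pins); an end removal gives a = 0.
By Sprague-Grundy, G(k) = mex{ G(a) XOR G(b) } over all these splits. G(0) = 0.
G(1): splits (0,0):0^0=0 -> mex({0}) = 1
G(2): splits (0,1):0^1=1 (0,0):0^0=0 -> mex({0, 1}) = 2
G(3): splits (0,2):0^2=2 (1,1):1^1=0 (0,1):0^1=1 -> mex({0, 1, 2}) = 3
G(4): splits (0,3):0^3=3 (1,2):1^2=3 (0,2):0^2=2 (1,1):1^1=0 -> mex({0, 2, 3}) = 1
G(5): splits (0,4):0^1=1 (1,3):1^3=2 (2,2):2^2=0 (0,3):0^3=3 (1,2):1^2=3 -> mex({0, 1, 2, 3}) = 4
G(6) = mex({0, 1, 2, 4}) = 3
G(7) = mex({0, 1, 3, 4, 5}) = 2
G(8) = mex({0, 2, 3, 5, 6}) = 1
G(9) = mex({0, 1, 2, 3, 6, 7}) = 4
G(10) = mex({0, 1, 3, 4, 5, 7}) = 2
G(11) = mex({0, 1, 2, 3, 4, 5}) = 6
G(12) = mex({0, 1, 2, 3, 5, 6, 7}) = 4
G(13) = mex({0, 2, 3, 4, 6, 7}) = 1
G(14) = mex({0, 1, 4, 5, 6, 7}) = 2
G(15) = mex({0, 1, 2, 3, 4, 5, 6}) = 7
G(16) = mex({0, 2, 3, 5, 6, 7}) = 1
G(17) = mex({0, 1, 2, 3, 5, 6, 7}) = 4
G(18) = mex({0, 1, 2, 4, 5, 6}) = 3
G(19) = mex({0, 1, 3, 4, 5, 7}) = 2
G(20) = mex({0, 2, 3, 4, 5, 6, 7}) = 1
G(21) = mex({0, 1, 2, 3, 5, 6, 7}) = 4
G(22) = mex({0, 1, 2, 3, 4, 5, 7}) = 6
G(23) = mex({0, 1, 2, 3, 4, 5, 6}) = 7
G(24) = mex({0, 1, 2, 3, 5, 6, 7}) = 4
G(25) = mex({0, 2, 3, 4, 6, 7}) = 1
G(26) = mex({0, 1, 3, 4, 5, 6, 7}) = 2
G(27) = mex({0, 1, 2, 3, 4, 5, 6, 7}) = 8
G(28) = mex({0, 1, 2, 3, 4, 6, 7, 8}) = 5
G(29) = mex({0, 1, 2, 3, 5, 6, 7, 8, 9}) = 4
G(30) = mex({0, 1, 2, 3, 4, 5, 6, 9, 10}) = 7
G(31) = mex({0, 1, 3, 4, 5, 7, 10, 11}) = 2
G(32) = mex({0, 2, 3, 4, 5, 6, 7, 9, 11}) = 1
G(33) = mex({0, 1, 2, 3, 4, 5, 6, 7, 9, 12}) = 8
G(34) = mex({0, 1, 2, 3, 4, 5, 7, 8, 11, 12}) = 6
G(35) = mex({0, 1, 2, 3, 4, 5, 6, 8, 9, 10, 11}) = 7
G(36) = mex({0, 1, 2, 3, 5, 6, 7, 9, 10}) = 4
G(37) = mex({0, 2, 3, 4, 6, 7, 9, 10, 11, 12}) = 1
G(38) = mex({0, 1, 3, 4, 5, 6, 7, 9, 10, 11, 12}) = 2
G(39) = mex({0, 1, 2, 4, 5, 6, 7, 9, 10, 12, 14}) = 3
G(40) = mex({0, 2, 3, 4, 6, 7, 11, 12, 14}) = 1
G(41) = mex({0, 1, 2, 3, 5, 6, 7, 9, 10, 11, 12}) = 4
G(42) = mex({0, 1, 2, 3, 4, 5, 6, 9, 10}) = 7
G(43) = mex({0, 1, 3, 4, 5, 7, 9, 10, 12, 15}) = 2
G(44) = mex({0, 2, 3, 4, 5, 6, 7, 9, 10, 12, 15}) = 1
G(45) = mex({0, 1, 2, 3, 4, 5, 6, 7, 9, 10, 12, 14}) = 8
G(46) = mex({0, 1, 3, 4, 5, 7, 8, 11, 12, 14}) = 2
G(47) = mex({0, 1, 2, 3, 4, 5, 6, 8, 9, 10, 11, 12}) = 7
G(48) = mex({0, 1, 2, 3, 5, 6, 7, 9, 10}) = 4
G(49) = mex({0, 2, 3, 4, 6, 7, 9, 10, 11, 12, 15}) = 1
G(50) = mex({0, 1, 4, 5, 6, 7, 9, 11, 12, 14, 15}) = 2
G(51) = mex({0, 1, 2, 3, 4, 5, 6, 7, 9, 12, 14, 15}) = 8
G(52) = mex({0, 2, 3, 4, 5, 6, 7, 8, 11, 12, 15}) = 1
G(53) = mex({0, 1, 2, 3, 5, 6, 7, 8, 9, 10, 11, 12}) = 4
G(54) = mex({0, 1, 2, 3, 4, 5, 6, 9, 10}) = 7
Therefore G(54) = 7.

7


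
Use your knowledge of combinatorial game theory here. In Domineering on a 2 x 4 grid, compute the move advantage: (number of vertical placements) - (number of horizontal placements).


Board is 2 x 4 (rows x cols).
Left (vertical) placements: (rows-1) * cols = 1 * 4 = 4
Right (horizontal) placements: rows * (cols-1) = 2 * 3 = 6
Advantage = Left - Right = 4 - 6 = -2

-2


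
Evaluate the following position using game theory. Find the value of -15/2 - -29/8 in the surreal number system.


x = -15/2, y = -29/8
Converting to common denominator: 8
x = -60/8, y = -29/8
x - y = -15/2 - -29/8 = -31/8

-31/8


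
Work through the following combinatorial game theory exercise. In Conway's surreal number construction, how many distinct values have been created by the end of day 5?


Day 0: {|} = 0 is born. Count = 1.
Day n: the number of surreal numbers born by day n is 2^(n+1) - 1.
By day 0: 2^1 - 1 = 1
By day 1: 2^2 - 1 = 3
By day 2: 2^3 - 1 = 7
By day 3: 2^4 - 1 = 15
By day 4: 2^5 - 1 = 31
By day 5: 2^6 - 1 = 63
By day 5: 63 surreal numbers.

63


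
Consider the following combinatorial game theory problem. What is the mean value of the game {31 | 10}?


Game = {31 | 10}, a switch {a | b} with numbers a > b.
Its thermograph has left wall a - t and right wall b + t, which meet at t = (a - b)/2, where both equal (a + b)/2. So the mast (mean value) is at (a + b)/2.
Mean = (31 + (10))/2 = 41/2 = 41/2

41/2


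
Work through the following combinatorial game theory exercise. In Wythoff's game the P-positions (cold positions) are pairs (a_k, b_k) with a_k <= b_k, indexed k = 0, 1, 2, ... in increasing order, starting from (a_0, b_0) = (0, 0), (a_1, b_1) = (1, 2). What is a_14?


By Wythoff's theorem, a_k = floor(k * phi) and b_k = floor(k * phi^2) = a_k + k, where phi = (1 + sqrt(5))/2 is the golden ratio.
phi = (1 + sqrt(5))/2 = 1.618034
k = 14
k * phi = 14 * 1.618034 = 22.652476
a_14 = floor(k * phi) = 22

22


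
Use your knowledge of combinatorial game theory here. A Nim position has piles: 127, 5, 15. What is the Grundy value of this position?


We need the XOR (exclusive or) of all pile sizes.
After XOR-ing pile 1 (size 127): 0 XOR 127 = 127
After XOR-ing pile 2 (size 5): 127 XOR 5 = 122
After XOR-ing pile 3 (size 15): 122 XOR 15 = 117
The Nim-value of this position is 117.

117


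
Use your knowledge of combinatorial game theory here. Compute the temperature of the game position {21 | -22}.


The game is {21 | -22}, a switch {a | b} with numbers a > b.
Cooling {a | b} by t gives {a - t | b + t}, which stops being hot when a - t = b + t, i.e. at t = (a - b)/2. So the temperature of a switch is (a - b)/2.
Temperature = (Left option - Right option) / 2
= (21 - (-22)) / 2
= 43 / 2
= 43/2

43/2


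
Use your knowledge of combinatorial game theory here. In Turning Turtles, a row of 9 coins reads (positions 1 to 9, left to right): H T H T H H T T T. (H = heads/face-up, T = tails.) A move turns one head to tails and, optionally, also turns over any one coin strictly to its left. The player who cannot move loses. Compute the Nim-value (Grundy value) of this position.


Coins: H T H T H H T T T
Key fact: a single head at position k behaves exactly like a Nim heap of size k (turning it to T and optionally flipping a coin at j < k corresponds to moving the heap from k to j, or to 0), and heads combine as a disjunctive sum (two heads at the same place would cancel, matching j XOR j = 0). So the Nim-value is the XOR of the 1-indexed positions of the heads.
Face-up positions (1-indexed): [1, 3, 5, 6]
XOR 0 with 1: 0 XOR 1 = 1
XOR 1 with 3: 1 XOR 3 = 2
XOR 2 with 5: 2 XOR 5 = 7
XOR 7 with 6: 7 XOR 6 = 1
Nim-value = 1

1


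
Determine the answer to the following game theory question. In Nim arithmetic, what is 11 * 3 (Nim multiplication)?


Nim multiplication is bilinear over XOR: (u XOR v) * w = (u*w) XOR (v*w).
So we split each operand into its bit components and XOR the pairwise Nim products.
11 = 1 + 2 + 8 (as XOR of powers of 2).
3 = 1 + 2 (as XOR of powers of 2).
Using the standard Nim-product table on single bits:
  2*2 = 3,   2*4 = 8,   2*8 = 12,
  4*4 = 6,   4*8 = 11,  8*8 = 13,
and  1*x = x (identity), k*l = l*k (commutative).
Pairwise Nim products:
  1 * 1 = 1
  1 * 2 = 2
  2 * 1 = 2
  2 * 2 = 3
  8 * 1 = 8
  8 * 2 = 12
XOR them: 1 XOR 2 XOR 2 XOR 3 XOR 8 XOR 12 = 6.
Result: 11 * 3 = 6 (in Nim).

6


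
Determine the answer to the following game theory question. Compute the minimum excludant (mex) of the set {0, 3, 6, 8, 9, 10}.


Set = {0, 3, 6, 8, 9, 10}
0 is in the set.
1 is NOT in the set. This is the mex.
mex = 1

1


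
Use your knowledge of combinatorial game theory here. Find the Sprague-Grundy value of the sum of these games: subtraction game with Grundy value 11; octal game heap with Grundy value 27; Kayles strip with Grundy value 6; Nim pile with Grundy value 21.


By the Sprague-Grundy theorem, the Grundy value of a sum of games is the XOR of individual Grundy values.
subtraction game: Grundy value = 11. Running XOR: 0 XOR 11 = 11
octal game heap: Grundy value = 27. Running XOR: 11 XOR 27 = 16
Kayles strip: Grundy value = 6. Running XOR: 16 XOR 6 = 22
Nim pile: Grundy value = 21. Running XOR: 22 XOR 21 = 3
The combined Grundy value is 3.

3


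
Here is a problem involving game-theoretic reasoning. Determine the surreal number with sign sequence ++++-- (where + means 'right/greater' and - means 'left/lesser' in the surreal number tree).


Sign expansion: ++++--
Rule: track bounds (lo, hi), initially (-inf, +inf). On '+', the current value becomes lo and we move to the simplest number in (value, hi): value + 1 if hi = +inf, otherwise the midpoint (value + hi)/2. On '-', the current value becomes hi and we move to value - 1 if lo = -inf, otherwise the midpoint (lo + value)/2.
Start at 0.
Step 1: sign = +, move right. Bounds: (0, +inf). Value = 1
Step 2: sign = +, move right. Bounds: (1, +inf). Value = 2
Step 3: sign = +, move right. Bounds: (2, +inf). Value = 3
Step 4: sign = +, move right. Bounds: (3, +inf). Value = 4
Step 5: sign = -, move left. Bounds: (3, 4). Value = 7/2
Step 6: sign = -, move left. Bounds: (3, 7/2). Value = 13/4
The surreal number with sign expansion ++++-- is 13/4.

13/4


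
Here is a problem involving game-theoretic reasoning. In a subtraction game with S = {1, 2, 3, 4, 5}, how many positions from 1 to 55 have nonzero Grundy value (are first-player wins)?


Subtraction set S = {1, 2, 3, 4, 5}, so G(n) = n mod 6.
G(n) = 0 when n is a multiple of 6.
Multiples of 6 in [1, 55]: 9
N-positions (nonzero Grundy) = 55 - 9 = 46

46


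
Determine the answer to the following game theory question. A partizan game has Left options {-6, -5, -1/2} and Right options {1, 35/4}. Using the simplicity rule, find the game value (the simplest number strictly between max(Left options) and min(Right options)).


Left options: {-6, -5, -1/2}, max = -1/2
Right options: {1, 35/4}, min = 1
All options are numbers and max(Left) < min(Right), so by the simplicity theorem the value is the simplest (earliest-born) number strictly between -1/2 and 1.
The only integer strictly between -1/2 and 1 is 0.
No non-integer in the interval can be simpler: if x is a non-integer in the interval, then floor(x) or ceil(x) also lies in the interval (the interval contains an integer), and both are proper prefixes of x's sign expansion, i.e. born earlier. So the game value is 0.
Game value = 0

0


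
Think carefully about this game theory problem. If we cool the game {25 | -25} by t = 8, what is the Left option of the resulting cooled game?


Original game: {25 | -25} (a switch {a | b} with a > b).
Cooling by t (for t below the temperature (a - b)/2 = 25) taxes each move by t: {a | b} cooled by t is {a - t | b + t}.
Cooling amount: t = 8
Cooled Left option: 25 - 8 = 17
Cooled Right option: -25 + 8 = -17
Cooled game: {17 | -17}
Left option = 17

17


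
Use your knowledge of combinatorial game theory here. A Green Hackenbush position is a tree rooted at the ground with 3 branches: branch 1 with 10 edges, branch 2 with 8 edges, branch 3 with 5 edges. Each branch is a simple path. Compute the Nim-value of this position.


The tree has 3 branches from the ground vertex.
In Green Hackenbush, the Nim-value of a simple path of length k is k.
Branch 1: length 10, Nim-value = 10
Branch 2: length 8, Nim-value = 8
Branch 3: length 5, Nim-value = 5
Total Nim-value = XOR of all branch values:
0 XOR 10 = 10
10 XOR 8 = 2
2 XOR 5 = 7
Nim-value of the tree = 7

7


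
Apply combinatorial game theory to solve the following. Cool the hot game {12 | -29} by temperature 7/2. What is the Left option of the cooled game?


Original game: {12 | -29} (a switch {a | b} with a > b).
Cooling by t (for t below the temperature (a - b)/2 = 41/2) taxes each move by t: {a | b} cooled by t is {a - t | b + t}.
Cooling amount: t = 7/2
Cooled Left option: 12 - 7/2 = 17/2
Cooled Right option: -29 + 7/2 = -51/2
Cooled game: {17/2 | -51/2}
Left option = 17/2

17/2


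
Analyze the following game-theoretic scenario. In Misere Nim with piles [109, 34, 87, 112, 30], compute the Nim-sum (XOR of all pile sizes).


We need the XOR (exclusive or) of all pile sizes.
After XOR-ing pile 1 (size 109): 0 XOR 109 = 109
After XOR-ing pile 2 (size 34): 109 XOR 34 = 79
After XOR-ing pile 3 (size 87): 79 XOR 87 = 24
After XOR-ing pile 4 (size 112): 24 XOR 112 = 104
After XOR-ing pile 5 (size 30): 104 XOR 30 = 118
The Nim-value of this position is 118.

118


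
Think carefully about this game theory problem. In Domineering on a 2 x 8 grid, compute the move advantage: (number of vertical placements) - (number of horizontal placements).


Board is 2 x 8 (rows x cols).
Left (vertical) placements: (rows-1) * cols = 1 * 8 = 8
Right (horizontal) placements: rows * (cols-1) = 2 * 7 = 14
Advantage = Left - Right = 8 - 14 = -6

-6


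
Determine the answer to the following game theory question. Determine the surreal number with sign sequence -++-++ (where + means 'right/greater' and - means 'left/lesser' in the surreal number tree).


Sign expansion: -++-++
Rule: track bounds (lo, hi), initially (-inf, +inf). On '+', the current value becomes lo and we move to the simplest number in (value, hi): value + 1 if hi = +inf, otherwise the midpoint (value + hi)/2. On '-', the current value becomes hi and we move to value - 1 if lo = -inf, otherwise the midpoint (lo + value)/2.
Start at 0.
Step 1: sign = -, move left. Bounds: (-inf, 0). Value = -1
Step 2: sign = +, move right. Bounds: (-1, 0). Value = -1/2
Step 3: sign = +, move right. Bounds: (-1/2, 0). Value = -1/4
Step 4: sign = -, move left. Bounds: (-1/2, -1/4). Value = -3/8
Step 5: sign = +, move right. Bounds: (-3/8, -1/4). Value = -5/16
Step 6: sign = +, move right. Bounds: (-5/16, -1/4). Value = -9/32
The surreal number with sign expansion -++-++ is -9/32.

-9/32


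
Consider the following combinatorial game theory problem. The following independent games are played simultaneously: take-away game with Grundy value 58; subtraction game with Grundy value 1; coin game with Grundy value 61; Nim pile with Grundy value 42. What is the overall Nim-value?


By the Sprague-Grundy theorem, the Grundy value of a sum of games is the XOR of individual Grundy values.
take-away game: Grundy value = 58. Running XOR: 0 XOR 58 = 58
subtraction game: Grundy value = 1. Running XOR: 58 XOR 1 = 59
coin game: Grundy value = 61. Running XOR: 59 XOR 61 = 6
Nim pile: Grundy value = 42. Running XOR: 6 XOR 42 = 44
The combined Grundy value is 44.

44


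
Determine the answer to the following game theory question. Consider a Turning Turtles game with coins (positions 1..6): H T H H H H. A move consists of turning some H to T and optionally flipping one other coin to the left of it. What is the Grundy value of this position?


Coins: H T H H H H
Key fact: a single head at position k behaves exactly like a Nim heap of size k (turning it to T and optionally flipping a coin at j < k corresponds to moving the heap from k to j, or to 0), and heads combine as a disjunctive sum (two heads at the same place would cancel, matching j XOR j = 0). So the Nim-value is the XOR of the 1-indexed positions of the heads.
Face-up positions (1-indexed): [1, 3, 4, 5, 6]
XOR 0 with 1: 0 XOR 1 = 1
XOR 1 with 3: 1 XOR 3 = 2
XOR 2 with 4: 2 XOR 4 = 6
XOR 6 with 5: 6 XOR 5 = 3
XOR 3 with 6: 3 XOR 6 = 5
Nim-value = 5

5


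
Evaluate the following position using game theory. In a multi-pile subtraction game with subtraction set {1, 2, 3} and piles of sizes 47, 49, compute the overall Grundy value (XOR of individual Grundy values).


Subtraction set: {1, 2, 3}
For this subtraction set, G(n) = n mod 4 (period = max + 1 = 4).
Pile 1 (size 47): G(47) = 47 mod 4 = 3
Pile 2 (size 49): G(49) = 49 mod 4 = 1
Total Grundy value = XOR of all: 3 XOR 1 = 2

2


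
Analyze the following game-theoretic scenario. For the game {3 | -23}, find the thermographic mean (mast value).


Game = {3 | -23}, a switch {a | b} with numbers a > b.
Its thermograph has left wall a - t and right wall b + t, which meet at t = (a - b)/2, where both equal (a + b)/2. So the mast (mean value) is at (a + b)/2.
Mean = (3 + (-23))/2 = -20/2 = -10

-10


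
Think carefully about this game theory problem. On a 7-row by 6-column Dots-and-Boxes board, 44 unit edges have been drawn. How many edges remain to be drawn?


Grid: 7 x 6 boxes, i.e. 8 rows and 7 columns of dots.
Horizontal edges: (rows + 1) * cols = 8 * 6 = 48
Vertical edges: rows * (cols + 1) = 7 * 7 = 49
Total edges: 48 + 49 = 97
Edges drawn: 44
Remaining: 97 - 44 = 53

53


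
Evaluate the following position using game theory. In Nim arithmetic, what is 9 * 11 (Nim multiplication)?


Nim multiplication is bilinear over XOR: (u XOR v) * w = (u*w) XOR (v*w).
So we split each operand into its bit components and XOR the pairwise Nim products.
9 = 1 + 8 (as XOR of powers of 2).
11 = 1 + 2 + 8 (as XOR of powers of 2).
Using the standard Nim-product table on single bits:
  2*2 = 3,   2*4 = 8,   2*8 = 12,
  4*4 = 6,   4*8 = 11,  8*8 = 13,
and  1*x = x (identity), k*l = l*k (commutative).
Pairwise Nim products:
  1 * 1 = 1
  1 * 2 = 2
  1 * 8 = 8
  8 * 1 = 8
  8 * 2 = 12
  8 * 8 = 13
XOR them: 1 XOR 2 XOR 8 XOR 8 XOR 12 XOR 13 = 2.
Result: 9 * 11 = 2 (in Nim).

2


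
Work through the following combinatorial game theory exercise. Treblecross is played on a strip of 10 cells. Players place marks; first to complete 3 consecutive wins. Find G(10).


Treblecross: place X on empty cells; 3-in-a-row wins.
Playing within two cells of an existing X lets the opponent win at once, so sensible play treats the cells i-2..i+2 around each X as dead. The player left with no safe cell loses, so this is a normal-play take-away game on strips of safe cells.
Placing X at cell i (0-indexed) of a strip of k safe cells leaves independent strips of sizes max(0, i-2) and max(0, k-i-3). Hence G(k) = mex{ G(max(0,i-2)) XOR G(max(0,k-i-3)) : 0 <= i < k }, with G(0) = 0.
G(1): splits (0,0):0^0=0 -> mex({0}) = 1
G(2): splits (0,0):0^0=0 -> mex({0}) = 1
G(3): splits (0,0):0^0=0 -> mex({0}) = 1
G(4): splits (0,1):0^1=1 (0,0):0^0=0 -> mex({0, 1}) = 2
G(5): splits (0,2):0^1=1 (0,1):0^1=1 (0,0):0^0=0 -> mex({0, 1}) = 2
G(6) = mex({1}) = 0
G(7) = mex({0, 1, 2}) = 3
G(8) = mex({0, 1, 2}) = 3
G(9) = mex({0, 2}) = 1
G(10) = mex({0, 2, 3}) = 1
Therefore G(10) = 1.

1


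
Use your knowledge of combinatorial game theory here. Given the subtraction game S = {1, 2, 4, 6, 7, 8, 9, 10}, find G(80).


The subtraction set is S = {1, 2, 4, 6, 7, 8, 9, 10}.
G(k) = mex{ G(k - s) : s in S, s <= k }. We compute iteratively: G(0) = 0.
G(1) = mex({0}) = 1
G(2) = mex({0, 1}) = 2
G(3) = mex({1, 2}) = 0
G(4) = mex({0, 2}) = 1
G(5) = mex({0, 1}) = 2
G(6) = mex({0, 1, 2}) = 3
G(7) = mex({0, 1, 2, 3}) = 4
G(8) = mex({0, 1, 2, 3, 4}) = 5
G(9) = mex({0, 1, 2, 4, 5}) = 3
G(10) = mex({0, 1, 2, 3, 5}) = 4
G(11) = mex({0, 1, 2, 3, 4}) = 5
G(12) = mex({0, 1, 2, 3, 4, 5}) = 6
G(13) = mex({0, 1, 2, 3, 4, 5, 6}) = 7
G(14) = mex({1, 2, 3, 4, 5, 6, 7}) = 0
G(15) = mex({0, 2, 3, 4, 5, 7}) = 1
G(16) = mex({0, 1, 3, 4, 5, 6}) = 2
G(17) = mex({1, 2, 3, 4, 5, 7}) = 0
G(18) = mex({0, 2, 3, 4, 5, 6}) = 1
G(19) = mex({0, 1, 3, 4, 5, 6, 7}) = 2
G(20) = mex({0, 1, 2, 4, 5, 6, 7}) = 3
G(21) = mex({0, 1, 2, 3, 5, 6, 7}) = 4
G(22) = mex({0, 1, 2, 3, 4, 6, 7}) = 5
G(23) = mex({0, 1, 2, 4, 5, 7}) = 3
Observe that G(14)..G(23) = 0, 1, 2, 0, 1, 2, 3, 4, 5, 3 repeats G(0)..G(9) = 0, 1, 2, 0, 1, 2, 3, 4, 5, 3.
For k >= max(S) = 10, G(k) is determined by the previous 10 values G(k-10)..G(k-1); a window of 10 consecutive values has recurred shifted by 14, so by induction G(k + 14) = G(k) for all k >= 0: the sequence is periodic from the start with period 14.
One period: G(0..13) = 0, 1, 2, 0, 1, 2, 3, 4, 5, 3, 4, 5, 6, 7.
80 mod 14 = 10, so G(80) = G(10) = 4.

4


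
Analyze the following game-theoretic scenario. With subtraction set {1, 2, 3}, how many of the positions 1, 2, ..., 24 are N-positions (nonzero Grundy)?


Subtraction set S = {1, 2, 3}, so G(n) = n mod 4.
G(n) = 0 when n is a multiple of 4.
Multiples of 4 in [1, 24]: 6
N-positions (nonzero Grundy) = 24 - 6 = 18

18


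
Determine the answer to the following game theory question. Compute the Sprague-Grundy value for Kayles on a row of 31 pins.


Kayles: a move removes 1 or 2 adjacent pins from a contiguous row.
Removing pins from a row of k leaves two independent rows (a, b) with a + b = k - 1 (one pin) or a + b = k - 2 (two pins); an end removal gives a = 0.
By Sprague-Grundy, G(k) = mex{ G(a) XOR G(b) } over all these splits. G(0) = 0.
G(1): splits (0,0):0^0=0 -> mex({0}) = 1
G(2): splits (0,1):0^1=1 (0,0):0^0=0 -> mex({0, 1}) = 2
G(3): splits (0,2):0^2=2 (1,1):1^1=0 (0,1):0^1=1 -> mex({0, 1, 2}) = 3
G(4): splits (0,3):0^3=3 (1,2):1^2=3 (0,2):0^2=2 (1,1):1^1=0 -> mex({0, 2, 3}) = 1
G(5): splits (0,4):0^1=1 (1,3):1^3=2 (2,2):2^2=0 (0,3):0^3=3 (1,2):1^2=3 -> mex({0, 1, 2, 3}) = 4
G(6) = mex({0, 1, 2, 4}) = 3
G(7) = mex({0, 1, 3, 4, 5}) = 2
G(8) = mex({0, 2, 3, 5, 6}) = 1
G(9) = mex({0, 1, 2, 3, 6, 7}) = 4
G(10) = mex({0, 1, 3, 4, 5, 7}) = 2
G(11) = mex({0, 1, 2, 3, 4, 5}) = 6
G(12) = mex({0, 1, 2, 3, 5, 6, 7}) = 4
G(13) = mex({0, 2, 3, 4, 6, 7}) = 1
G(14) = mex({0, 1, 4, 5, 6, 7}) = 2
G(15) = mex({0, 1, 2, 3, 4, 5, 6}) = 7
G(16) = mex({0, 2, 3, 5, 6, 7}) = 1
G(17) = mex({0, 1, 2, 3, 5, 6, 7}) = 4
G(18) = mex({0, 1, 2, 4, 5, 6}) = 3
G(19) = mex({0, 1, 3, 4, 5, 7}) = 2
G(20) = mex({0, 2, 3, 4, 5, 6, 7}) = 1
G(21) = mex({0, 1, 2, 3, 5, 6, 7}) = 4
G(22) = mex({0, 1, 2, 3, 4, 5, 7}) = 6
G(23) = mex({0, 1, 2, 3, 4, 5, 6}) = 7
G(24) = mex({0, 1, 2, 3, 5, 6, 7}) = 4
G(25) = mex({0, 2, 3, 4, 6, 7}) = 1
G(26) = mex({0, 1, 3, 4, 5, 6, 7}) = 2
G(27) = mex({0, 1, 2, 3, 4, 5, 6, 7}) = 8
G(28) = mex({0, 1, 2, 3, 4, 6, 7, 8}) = 5
G(29) = mex({0, 1, 2, 3, 5, 6, 7, 8, 9}) = 4
G(30) = mex({0, 1, 2, 3, 4, 5, 6, 9, 10}) = 7
G(31) = mex({0, 1, 3, 4, 5, 7, 10, 11}) = 2
Therefore G(31) = 2.

2


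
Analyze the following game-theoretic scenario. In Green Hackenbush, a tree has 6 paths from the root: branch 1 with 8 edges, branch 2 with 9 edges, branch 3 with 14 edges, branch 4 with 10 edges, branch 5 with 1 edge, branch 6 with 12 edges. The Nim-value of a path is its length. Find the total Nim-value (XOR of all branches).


The tree has 6 branches from the ground vertex.
In Green Hackenbush, the Nim-value of a simple path of length k is k.
Branch 1: length 8, Nim-value = 8
Branch 2: length 9, Nim-value = 9
Branch 3: length 14, Nim-value = 14
Branch 4: length 10, Nim-value = 10
Branch 5: length 1, Nim-value = 1
Branch 6: length 12, Nim-value = 12
Total Nim-value = XOR of all branch values:
0 XOR 8 = 8
8 XOR 9 = 1
1 XOR 14 = 15
15 XOR 10 = 5
5 XOR 1 = 4
4 XOR 12 = 8
Nim-value of the tree = 8

8


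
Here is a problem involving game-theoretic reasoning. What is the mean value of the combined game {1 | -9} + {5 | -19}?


G1 = {1 | -9}, G2 = {5 | -19}
Each is a switch {a | b} with numbers a > b; its mean value is (a + b)/2, and mean value is additive over game sums: m(G1 + G2) = m(G1) + m(G2).
Mean of G1 = (1 + (-9))/2 = -8/2 = -4
Mean of G2 = (5 + (-19))/2 = -14/2 = -7
Mean of G1 + G2 = -4 + -7 = -11

-11


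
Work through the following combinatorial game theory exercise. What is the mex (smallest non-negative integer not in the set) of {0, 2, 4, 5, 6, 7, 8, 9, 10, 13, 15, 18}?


Set = {0, 2, 4, 5, 6, 7, 8, 9, 10, 13, 15, 18}
0 is in the set.
1 is NOT in the set. This is the mex.
mex = 1

1


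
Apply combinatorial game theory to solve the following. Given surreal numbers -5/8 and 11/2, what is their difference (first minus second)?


x = -5/8, y = 11/2
Converting to common denominator: 8
x = -5/8, y = 44/8
x - y = -5/8 - 11/2 = -49/8

-49/8


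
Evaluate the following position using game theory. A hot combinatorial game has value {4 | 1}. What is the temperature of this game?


The game is {4 | 1}, a switch {a | b} with numbers a > b.
Cooling {a | b} by t gives {a - t | b + t}, which stops being hot when a - t = b + t, i.e. at t = (a - b)/2. So the temperature of a switch is (a - b)/2.
Temperature = (Left option - Right option) / 2
= (4 - (1)) / 2
= 3 / 2
= 3/2

3/2


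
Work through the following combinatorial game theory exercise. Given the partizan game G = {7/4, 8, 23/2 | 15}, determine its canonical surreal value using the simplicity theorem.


Left options: {7/4, 8, 23/2}, max = 23/2
Right options: {15}, min = 15
All options are numbers and max(Left) < min(Right), so by the simplicity theorem the value is the simplest (earliest-born) number strictly between 23/2 and 15.
Integers 12 through 14 all lie strictly between 23/2 and 15.
Among integers, the simplest (lowest birthday = smallest |n|; 0 is born on day 0, +-n on day n) is 12.
No non-integer in the interval can be simpler: if x is a non-integer in the interval, then floor(x) or ceil(x) also lies in the interval (the interval contains an integer), and both are proper prefixes of x's sign expansion, i.e. born earlier. So the game value is 12.
Game value = 12

12


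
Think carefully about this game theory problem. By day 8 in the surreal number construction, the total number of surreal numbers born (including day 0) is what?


Day 0: {|} = 0 is born. Count = 1.
Day n: the number of surreal numbers born by day n is 2^(n+1) - 1.
By day 0: 2^1 - 1 = 1
By day 1: 2^2 - 1 = 3
By day 2: 2^3 - 1 = 7
By day 3: 2^4 - 1 = 15
By day 4: 2^5 - 1 = 31
By day 5: 2^6 - 1 = 63
By day 6: 2^7 - 1 = 127
By day 7: 2^8 - 1 = 255
By day 8: 2^9 - 1 = 511
By day 8: 511 surreal numbers.

511


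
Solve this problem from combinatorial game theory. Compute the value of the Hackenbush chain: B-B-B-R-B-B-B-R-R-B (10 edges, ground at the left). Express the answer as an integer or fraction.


Edges (from ground): B-B-B-R-B-B-B-R-R-B
By Berlekamp's sign-expansion rule, a Blue-Red Hackenbush stalk has the value of the surreal number whose sign sequence is the edge sequence with B -> + and R -> -.
Sign sequence: +++-+++--+
Trace the sign expansion in the surreal number tree, starting from 0:
Edge 1: B (sign +) -> bounds (0, +inf), value = 1
Edge 2: B (sign +) -> bounds (1, +inf), value = 2
Edge 3: B (sign +) -> bounds (2, +inf), value = 3
Edge 4: R (sign -) -> bounds (2, 3), value = 5/2
Edge 5: B (sign +) -> bounds (5/2, 3), value = 11/4
Edge 6: B (sign +) -> bounds (11/4, 3), value = 23/8
Edge 7: B (sign +) -> bounds (23/8, 3), value = 47/16
Edge 8: R (sign -) -> bounds (23/8, 47/16), value = 93/32
Edge 9: R (sign -) -> bounds (23/8, 93/32), value = 185/64
Edge 10: B (sign +) -> bounds (185/64, 93/32), value = 371/128
Game value = 371/128

371/128


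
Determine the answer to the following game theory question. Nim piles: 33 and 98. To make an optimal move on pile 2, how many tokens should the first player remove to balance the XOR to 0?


Piles: 33 and 98
Current XOR: 33 XOR 98 = 67 (non-zero, so this is an N-position).
To make the XOR zero, we need to find a move that balances the piles.
For pile 2 (size 98): target = 98 XOR 67 = 33
We reduce pile 2 from 98 to 33.
Tokens removed: 98 - 33 = 65
Verification: 33 XOR 33 = 0

65


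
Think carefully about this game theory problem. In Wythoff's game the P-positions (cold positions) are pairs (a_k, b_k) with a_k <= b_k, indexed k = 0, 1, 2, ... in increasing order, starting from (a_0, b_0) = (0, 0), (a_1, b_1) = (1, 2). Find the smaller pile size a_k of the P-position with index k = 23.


By Wythoff's theorem, a_k = floor(k * phi) and b_k = floor(k * phi^2) = a_k + k, where phi = (1 + sqrt(5))/2 is the golden ratio.
phi = (1 + sqrt(5))/2 = 1.618034
k = 23
k * phi = 23 * 1.618034 = 37.214782
a_23 = floor(k * phi) = 37

37


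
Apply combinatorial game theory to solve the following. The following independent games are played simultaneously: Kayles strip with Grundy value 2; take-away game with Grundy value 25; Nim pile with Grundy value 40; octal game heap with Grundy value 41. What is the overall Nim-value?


By the Sprague-Grundy theorem, the Grundy value of a sum of games is the XOR of individual Grundy values.
Kayles strip: Grundy value = 2. Running XOR: 0 XOR 2 = 2
take-away game: Grundy value = 25. Running XOR: 2 XOR 25 = 27
Nim pile: Grundy value = 40. Running XOR: 27 XOR 40 = 51
octal game heap: Grundy value = 41. Running XOR: 51 XOR 41 = 26
The combined Grundy value is 26.

26


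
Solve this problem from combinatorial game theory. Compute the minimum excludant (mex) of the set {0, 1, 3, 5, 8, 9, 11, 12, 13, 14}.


Set = {0, 1, 3, 5, 8, 9, 11, 12, 13, 14}
0 is in the set.
1 is in the set.
2 is NOT in the set. This is the mex.
mex = 2

2


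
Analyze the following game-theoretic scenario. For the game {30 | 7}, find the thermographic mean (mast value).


Game = {30 | 7}, a switch {a | b} with numbers a > b.
Its thermograph has left wall a - t and right wall b + t, which meet at t = (a - b)/2, where both equal (a + b)/2. So the mast (mean value) is at (a + b)/2.
Mean = (30 + (7))/2 = 37/2 = 37/2

37/2


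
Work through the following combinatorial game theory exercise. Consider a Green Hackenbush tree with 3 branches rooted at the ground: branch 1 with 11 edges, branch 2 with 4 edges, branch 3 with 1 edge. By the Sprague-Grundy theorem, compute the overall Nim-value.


The tree has 3 branches from the ground vertex.
In Green Hackenbush, the Nim-value of a simple path of length k is k.
Branch 1: length 11, Nim-value = 11
Branch 2: length 4, Nim-value = 4
Branch 3: length 1, Nim-value = 1
Total Nim-value = XOR of all branch values:
0 XOR 11 = 11
11 XOR 4 = 15
15 XOR 1 = 14
Nim-value of the tree = 14

14


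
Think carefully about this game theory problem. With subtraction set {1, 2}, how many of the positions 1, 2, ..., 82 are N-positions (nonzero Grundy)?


Subtraction set S = {1, 2}, so G(n) = n mod 3.
G(n) = 0 when n is a multiple of 3.
Multiples of 3 in [1, 82]: 27
N-positions (nonzero Grundy) = 82 - 27 = 55

55


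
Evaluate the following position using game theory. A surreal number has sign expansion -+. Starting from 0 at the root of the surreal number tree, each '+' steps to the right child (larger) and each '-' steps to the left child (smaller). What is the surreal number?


Sign expansion: -+
Rule: track bounds (lo, hi), initially (-inf, +inf). On '+', the current value becomes lo and we move to the simplest number in (value, hi): value + 1 if hi = +inf, otherwise the midpoint (value + hi)/2. On '-', the current value becomes hi and we move to value - 1 if lo = -inf, otherwise the midpoint (lo + value)/2.
Start at 0.
Step 1: sign = -, move left. Bounds: (-inf, 0). Value = -1
Step 2: sign = +, move right. Bounds: (-1, 0). Value = -1/2
The surreal number with sign expansion -+ is -1/2.

-1/2


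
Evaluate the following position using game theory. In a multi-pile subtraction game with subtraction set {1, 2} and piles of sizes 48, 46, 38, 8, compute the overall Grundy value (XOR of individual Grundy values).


Subtraction set: {1, 2}
For this subtraction set, G(n) = n mod 3 (period = max + 1 = 3).
Pile 1 (size 48): G(48) = 48 mod 3 = 0
Pile 2 (size 46): G(46) = 46 mod 3 = 1
Pile 3 (size 38): G(38) = 38 mod 3 = 2
Pile 4 (size 8): G(8) = 8 mod 3 = 2
Total Grundy value = XOR of all: 0 XOR 1 XOR 2 XOR 2 = 1

1


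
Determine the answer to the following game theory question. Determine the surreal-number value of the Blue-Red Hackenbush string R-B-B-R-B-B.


Edges (from ground): R-B-B-R-B-B
By Berlekamp's sign-expansion rule, a Blue-Red Hackenbush stalk has the value of the surreal number whose sign sequence is the edge sequence with B -> + and R -> -.
Sign sequence: -++-++
Trace the sign expansion in the surreal number tree, starting from 0:
Edge 1: R (sign -) -> bounds (-inf, 0), value = -1
Edge 2: B (sign +) -> bounds (-1, 0), value = -1/2
Edge 3: B (sign +) -> bounds (-1/2, 0), value = -1/4
Edge 4: R (sign -) -> bounds (-1/2, -1/4), value = -3/8
Edge 5: B (sign +) -> bounds (-3/8, -1/4), value = -5/16
Edge 6: B (sign +) -> bounds (-5/16, -1/4), value = -9/32
Game value = -9/32

-9/32


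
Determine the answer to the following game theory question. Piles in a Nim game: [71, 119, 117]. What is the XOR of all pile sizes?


We need the XOR (exclusive or) of all pile sizes.
After XOR-ing pile 1 (size 71): 0 XOR 71 = 71
After XOR-ing pile 2 (size 119): 71 XOR 119 = 48
After XOR-ing pile 3 (size 117): 48 XOR 117 = 69
The Nim-value of this position is 69.

69


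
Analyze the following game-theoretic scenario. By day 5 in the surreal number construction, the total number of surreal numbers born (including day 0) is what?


Day 0: {|} = 0 is born. Count = 1.
Day n: the number of surreal numbers born by day n is 2^(n+1) - 1.
By day 0: 2^1 - 1 = 1
By day 1: 2^2 - 1 = 3
By day 2: 2^3 - 1 = 7
By day 3: 2^4 - 1 = 15
By day 4: 2^5 - 1 = 31
By day 5: 2^6 - 1 = 63
By day 5: 63 surreal numbers.

63


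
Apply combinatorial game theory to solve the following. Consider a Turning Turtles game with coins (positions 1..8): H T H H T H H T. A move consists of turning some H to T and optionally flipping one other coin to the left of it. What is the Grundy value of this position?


Coins: H T H H T H H T
Key fact: a single head at position k behaves exactly like a Nim heap of size k (turning it to T and optionally flipping a coin at j < k corresponds to moving the heap from k to j, or to 0), and heads combine as a disjunctive sum (two heads at the same place would cancel, matching j XOR j = 0). So the Nim-value is the XOR of the 1-indexed positions of the heads.
Face-up positions (1-indexed): [1, 3, 4, 6, 7]
XOR 0 with 1: 0 XOR 1 = 1
XOR 1 with 3: 1 XOR 3 = 2
XOR 2 with 4: 2 XOR 4 = 6
XOR 6 with 6: 6 XOR 6 = 0
XOR 0 with 7: 0 XOR 7 = 7
Nim-value = 7

7


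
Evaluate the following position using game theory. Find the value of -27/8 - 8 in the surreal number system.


x = -27/8, y = 8
Converting to common denominator: 8
x = -27/8, y = 64/8
x - y = -27/8 - 8 = -91/8

-91/8
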